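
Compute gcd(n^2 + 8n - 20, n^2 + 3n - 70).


Factor each:
  n^2 + 8n - 20 = (n + 10)(n - 2)
  n^2 + 3n - 70 = (n + 10)(n - 7)
Common monic factor: n + 10


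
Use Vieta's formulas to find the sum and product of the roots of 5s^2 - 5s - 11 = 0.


For as^2+bs+c=0: sum = -b/a, product = c/a.
a=5, b=-5, c=-11
Sum = -(-5)/5 = 1
Product = (-11)/5 = -11/5


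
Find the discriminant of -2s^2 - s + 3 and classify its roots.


D = b^2 - 4ac = (-1)^2 - 4(-2)(3) = 1 + 24 = 25
Since D > 0: two distinct rational roots


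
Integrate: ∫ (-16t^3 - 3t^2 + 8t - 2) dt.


Reverse power rule on each term:
  ∫ -16t^3 dt = -4t^4
  ∫ -3t^2 dt = -t^3
  ∫ 8t dt = 4t^2
  ∫ -2 dt = -2t
F(t) = -4t^4 - t^3 + 4t^2 - 2t + C


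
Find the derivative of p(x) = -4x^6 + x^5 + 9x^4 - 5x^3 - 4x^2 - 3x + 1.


Apply the power rule term by term:
  d/dx(-4x^6) = -24x^5
  d/dx(x^5) = 5x^4
  d/dx(9x^4) = 36x^3
  d/dx(-5x^3) = -15x^2
  d/dx(-4x^2) = -8x
  d/dx(-3x) = -3
  d/dx(1) = 0
p'(x) = -24x^5 + 5x^4 + 36x^3 - 15x^2 - 8x - 3


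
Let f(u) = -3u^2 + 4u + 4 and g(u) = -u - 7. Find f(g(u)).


Substitute g(u) into f:
f(g(u)) = -3*(-u - 7)^2 + 4*(-u - 7) + 4
(-u - 7)^2 = u^2 + 14u + 49
Expand and combine: -3u^2 - 46u - 171


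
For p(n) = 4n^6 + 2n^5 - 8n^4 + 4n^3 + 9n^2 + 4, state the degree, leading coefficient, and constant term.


Highest power of n is 6, with coefficient 4. Constant term is 4.
Degree = 6, leading coefficient = 4, constant term = 4


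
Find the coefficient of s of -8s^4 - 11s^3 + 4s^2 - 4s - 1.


Read off the coefficient of s: -4


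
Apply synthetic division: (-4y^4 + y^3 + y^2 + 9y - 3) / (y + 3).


Synthetic division with c = -3. Coefficients: -4, 1, 1, 9, -3
Bring down -4.
  -4 * -3 = 12; 12 + 1 = 13
  13 * -3 = -39; -39 + 1 = -38
  -38 * -3 = 114; 114 + 9 = 123
  123 * -3 = -369; -369 - 3 = -372
Quotient: -4y^3 + 13y^2 - 38y + 123, Remainder: -372


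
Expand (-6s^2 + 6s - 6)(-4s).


Distribute each term of the first polynomial:
  (-6s^2)(-4s) = 24s^3
  (6s)(-4s) = -24s^2
  (-6)(-4s) = 24s
Sum: 24s^3 - 24s^2 + 24s


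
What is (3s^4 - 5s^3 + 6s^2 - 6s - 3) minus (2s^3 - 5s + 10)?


Distribute the minus sign:
  (3s^4 - 5s^3 + 6s^2 - 6s - 3)
- (2s^3 - 5s + 10)
Negate second polynomial: -2s^3 + 5s - 10
Add: 3s^4 - 7s^3 + 6s^2 - s - 13


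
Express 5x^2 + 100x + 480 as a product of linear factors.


Roots satisfy r1 + r2 = -b/a = -20 and r1*r2 = c/a = 96.
So r1 = -12, r2 = -8.
5x^2 + 100x + 480 = 5(x - r1)(x - r2) = 5(x + 12)(x + 8)


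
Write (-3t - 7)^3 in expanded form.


Expand (-3t - 7)^3 by repeated multiplication:
  (-3t - 7)^2 = 9t^2 + 42t + 49
= -27t^3 - 189t^2 - 441t - 343


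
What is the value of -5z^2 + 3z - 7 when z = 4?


Using direct substitution:
  -5 * (4)^2 = -80
  3 * (4)^1 = 12
  constant: -7
Sum = -80 + 12 - 7 = -75


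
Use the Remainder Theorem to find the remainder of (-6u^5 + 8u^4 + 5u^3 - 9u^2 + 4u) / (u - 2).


By the Remainder Theorem, the remainder equals p(2):
  -6*(2)^5 = -192
  8*(2)^4 = 128
  5*(2)^3 = 40
  -9*(2)^2 = -36
  4*(2)^1 = 8
  constant: 0
Sum: -192 + 128 + 40 - 36 + 8 + 0 = -52


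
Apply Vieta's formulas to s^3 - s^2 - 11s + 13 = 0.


Monic cubic s^3+bs^2+cs+d=0: sum=-b, pairwise sum=c, product=-d.
b=-1, c=-11, d=13
r1+r2+r3 = 1
r1r2+r1r3+r2r3 = -11
r1r2r3 = -13


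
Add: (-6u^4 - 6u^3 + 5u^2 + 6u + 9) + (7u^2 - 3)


Align terms by degree and add:
  -6u^4 - 6u^3 + 5u^2 + 6u + 9
+ 7u^2 - 3
= -6u^4 - 6u^3 + 12u^2 + 6u + 6


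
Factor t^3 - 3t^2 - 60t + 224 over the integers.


Try integer roots (divisors of 224). t=7: p(7)=0.
Divide out (t - 7): quotient is t^2 + 4t - 32.
Factor the quadratic: (t + 8)(t - 4)
Result: (t - 7)(t + 8)(t - 4)


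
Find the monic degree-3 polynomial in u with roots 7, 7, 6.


p(u) = (u - 7)(u - 7)(u - 6)
Expand: u^3 - 20u^2 + 133u - 294


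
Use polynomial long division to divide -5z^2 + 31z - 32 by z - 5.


(-5z^2 + 31z - 32) / (z - 5)
Step 1: -5z * (z - 5) = -5z^2 + 25z; subtract.
Step 2: 6 * (z - 5) = 6z - 30; subtract.
Quotient: -5z + 6, Remainder: -2


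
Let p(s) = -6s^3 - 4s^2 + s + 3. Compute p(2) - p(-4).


p(2) = -59
p(-4) = 319
p(2) - p(-4) = -59 - 319 = -378


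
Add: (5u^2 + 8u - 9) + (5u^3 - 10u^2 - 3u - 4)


Align terms by degree and add:
  5u^2 + 8u - 9
+ 5u^3 - 10u^2 - 3u - 4
= 5u^3 - 5u^2 + 5u - 13


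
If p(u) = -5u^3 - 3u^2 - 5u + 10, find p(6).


Using direct substitution:
  -5 * (6)^3 = -1080
  -3 * (6)^2 = -108
  -5 * (6)^1 = -30
  constant: 10
Sum = -1080 - 108 - 30 + 10 = -1208


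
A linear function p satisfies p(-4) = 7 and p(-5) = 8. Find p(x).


p(x) = mx + b. Using p(-4)=7, p(-5)=8:
m = (7 - 8)/(-4 + 5) = -1/1 = -1
b = 7 - m*(-4) = 7 - 4 = 3
p(x) = -x + 3


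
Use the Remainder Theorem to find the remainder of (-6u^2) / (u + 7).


By the Remainder Theorem, the remainder equals p(-7):
  -6*(-7)^2 = -294
  0*(-7)^1 = 0
  constant: 0
Sum: -294 + 0 + 0 = -294


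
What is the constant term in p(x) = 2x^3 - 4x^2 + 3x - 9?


Read off the constant term: -9


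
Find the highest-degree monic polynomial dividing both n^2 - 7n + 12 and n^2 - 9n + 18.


Factor each:
  n^2 - 7n + 12 = (n - 3)(n - 4)
  n^2 - 9n + 18 = (n - 3)(n - 6)
Common monic factor: n - 3


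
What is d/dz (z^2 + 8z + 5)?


Apply the power rule term by term:
  d/dz(z^2) = 2z
  d/dz(8z) = 8
  d/dz(5) = 0
p'(z) = 2z + 8


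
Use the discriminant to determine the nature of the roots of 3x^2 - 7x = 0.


D = b^2 - 4ac = (-7)^2 - 4(3)(0) = 49 = 49
Since D > 0: two distinct rational roots


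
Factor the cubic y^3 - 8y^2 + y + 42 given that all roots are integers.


Try integer roots (divisors of 42). y=3: p(3)=0.
Divide out (y - 3): quotient is y^2 - 5y - 14.
Factor the quadratic: (y + 2)(y - 7)
Result: (y - 3)(y + 2)(y - 7)


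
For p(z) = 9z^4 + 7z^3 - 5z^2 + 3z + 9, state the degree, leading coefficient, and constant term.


Highest power of z is 4, with coefficient 9. Constant term is 9.
Degree = 4, leading coefficient = 9, constant term = 9


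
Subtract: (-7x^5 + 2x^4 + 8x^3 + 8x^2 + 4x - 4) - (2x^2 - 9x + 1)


Distribute the minus sign:
  (-7x^5 + 2x^4 + 8x^3 + 8x^2 + 4x - 4)
- (2x^2 - 9x + 1)
Negate second polynomial: -2x^2 + 9x - 1
Add: -7x^5 + 2x^4 + 8x^3 + 6x^2 + 13x - 5


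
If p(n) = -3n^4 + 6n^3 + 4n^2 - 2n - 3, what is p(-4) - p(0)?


p(-4) = -1083
p(0) = -3
p(-4) - p(0) = -1083 + 3 = -1080


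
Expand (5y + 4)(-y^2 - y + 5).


Distribute each term of the first polynomial:
  (5y)(-y^2 - y + 5) = -5y^3 - 5y^2 + 25y
  (4)(-y^2 - y + 5) = -4y^2 - 4y + 20
Sum: -5y^3 - 9y^2 + 21y + 20


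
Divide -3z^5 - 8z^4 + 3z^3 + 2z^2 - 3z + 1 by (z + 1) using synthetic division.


Synthetic division with c = -1. Coefficients: -3, -8, 3, 2, -3, 1
Bring down -3.
  -3 * -1 = 3; 3 - 8 = -5
  -5 * -1 = 5; 5 + 3 = 8
  8 * -1 = -8; -8 + 2 = -6
  -6 * -1 = 6; 6 - 3 = 3
  3 * -1 = -3; -3 + 1 = -2
Quotient: -3z^4 - 5z^3 + 8z^2 - 6z + 3, Remainder: -2


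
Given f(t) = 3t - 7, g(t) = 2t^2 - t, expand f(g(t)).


Substitute g(t) into f:
f(g(t)) = 3*(2t^2 - t) + (-7)
Expand and combine: 6t^2 - 3t - 7


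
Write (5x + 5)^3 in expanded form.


Expand (5x + 5)^3 by repeated multiplication:
  (5x + 5)^2 = 25x^2 + 50x + 25
= 125x^3 + 375x^2 + 375x + 125


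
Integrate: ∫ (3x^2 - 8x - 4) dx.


Reverse power rule on each term:
  ∫ 3x^2 dx = x^3
  ∫ -8x dx = -4x^2
  ∫ -4 dx = -4x
F(x) = x^3 - 4x^2 - 4x + C


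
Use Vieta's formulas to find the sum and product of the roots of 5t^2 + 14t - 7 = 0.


For at^2+bt+c=0: sum = -b/a, product = c/a.
a=5, b=14, c=-7
Sum = -(14)/5 = -14/5
Product = (-7)/5 = -7/5


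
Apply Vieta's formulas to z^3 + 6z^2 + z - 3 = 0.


Monic cubic z^3+bz^2+cz+d=0: sum=-b, pairwise sum=c, product=-d.
b=6, c=1, d=-3
r1+r2+r3 = -6
r1r2+r1r3+r2r3 = 1
r1r2r3 = 3


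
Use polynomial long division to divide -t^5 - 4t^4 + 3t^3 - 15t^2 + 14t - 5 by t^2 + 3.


(-t^5 - 4t^4 + 3t^3 - 15t^2 + 14t - 5) / (t^2 + 3)
Step 1: -t^3 * (t^2 + 3) = -t^5 - 3t^3; subtract.
Step 2: -4t^2 * (t^2 + 3) = -4t^4 - 12t^2; subtract.
Step 3: 6t * (t^2 + 3) = 6t^3 + 18t; subtract.
Step 4: -3 * (t^2 + 3) = -3t^2 - 9; subtract.
Quotient: -t^3 - 4t^2 + 6t - 3, Remainder: -4t + 4


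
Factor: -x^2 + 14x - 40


Roots satisfy r1 + r2 = -b/a = 14 and r1*r2 = c/a = 40.
So r1 = 10, r2 = 4.
-x^2 + 14x - 40 = -(x - r1)(x - r2) = -(x - 10)(x - 4)


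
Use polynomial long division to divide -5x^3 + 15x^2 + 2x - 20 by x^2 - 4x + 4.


(-5x^3 + 15x^2 + 2x - 20) / (x^2 - 4x + 4)
Step 1: -5x * (x^2 - 4x + 4) = -5x^3 + 20x^2 - 20x; subtract.
Step 2: -5 * (x^2 - 4x + 4) = -5x^2 + 20x - 20; subtract.
Quotient: -5x - 5, Remainder: 2x


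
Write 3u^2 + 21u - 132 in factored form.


Roots satisfy r1 + r2 = -b/a = -7 and r1*r2 = c/a = -44.
So r1 = -11, r2 = 4.
3u^2 + 21u - 132 = 3(u - r1)(u - r2) = 3(u + 11)(u - 4)


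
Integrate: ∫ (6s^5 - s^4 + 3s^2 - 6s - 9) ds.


Reverse power rule on each term:
  ∫ 6s^5 ds = s^6
  ∫ -s^4 ds = -(1/5)s^5
  ∫ 3s^2 ds = s^3
  ∫ -6s ds = -3s^2
  ∫ -9 ds = -9s
F(s) = s^6 - (1/5)s^5 + s^3 - 3s^2 - 9s + C


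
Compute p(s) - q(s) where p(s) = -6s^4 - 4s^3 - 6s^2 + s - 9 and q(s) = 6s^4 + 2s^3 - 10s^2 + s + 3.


Distribute the minus sign:
  (-6s^4 - 4s^3 - 6s^2 + s - 9)
- (6s^4 + 2s^3 - 10s^2 + s + 3)
Negate second polynomial: -6s^4 - 2s^3 + 10s^2 - s - 3
Add: -12s^4 - 6s^3 + 4s^2 - 12


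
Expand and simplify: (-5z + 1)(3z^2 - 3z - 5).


Distribute each term of the first polynomial:
  (-5z)(3z^2 - 3z - 5) = -15z^3 + 15z^2 + 25z
  (1)(3z^2 - 3z - 5) = 3z^2 - 3z - 5
Sum: -15z^3 + 18z^2 + 22z - 5


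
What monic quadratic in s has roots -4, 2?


p(s) = (s + 4)(s - 2)
Expand: s^2 + 2s - 8


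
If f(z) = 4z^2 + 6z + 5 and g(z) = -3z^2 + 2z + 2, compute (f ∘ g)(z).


Substitute g(z) into f:
f(g(z)) = 4*(-3z^2 + 2z + 2)^2 + 6*(-3z^2 + 2z + 2) + 5
(-3z^2 + 2z + 2)^2 = 9z^4 - 12z^3 - 8z^2 + 8z + 4
Expand and combine: 36z^4 - 48z^3 - 50z^2 + 44z + 33


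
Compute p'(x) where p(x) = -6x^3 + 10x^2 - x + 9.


Apply the power rule term by term:
  d/dx(-6x^3) = -18x^2
  d/dx(10x^2) = 20x
  d/dx(-x) = -1
  d/dx(9) = 0
p'(x) = -18x^2 + 20x - 1


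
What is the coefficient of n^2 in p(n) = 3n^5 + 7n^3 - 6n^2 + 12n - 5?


Read off the coefficient of n^2: -6


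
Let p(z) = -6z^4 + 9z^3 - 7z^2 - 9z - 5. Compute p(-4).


Using direct substitution:
  -6 * (-4)^4 = -1536
  9 * (-4)^3 = -576
  -7 * (-4)^2 = -112
  -9 * (-4)^1 = 36
  constant: -5
Sum = -1536 - 576 - 112 + 36 - 5 = -2193


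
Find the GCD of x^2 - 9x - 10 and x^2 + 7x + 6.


Factor each:
  x^2 - 9x - 10 = (x + 1)(x - 10)
  x^2 + 7x + 6 = (x + 1)(x + 6)
Common monic factor: x + 1


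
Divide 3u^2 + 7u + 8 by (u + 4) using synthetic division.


Synthetic division with c = -4. Coefficients: 3, 7, 8
Bring down 3.
  3 * -4 = -12; -12 + 7 = -5
  -5 * -4 = 20; 20 + 8 = 28
Quotient: 3u - 5, Remainder: 28


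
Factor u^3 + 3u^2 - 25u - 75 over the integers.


Try integer roots (divisors of -75). u=-3: p(-3)=0.
Divide out (u + 3): quotient is u^2 - 25.
Factor the quadratic: (u + 5)(u - 5)
Result: (u + 3)(u + 5)(u - 5)


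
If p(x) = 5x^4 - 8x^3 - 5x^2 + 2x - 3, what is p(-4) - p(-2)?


p(-4) = 1701
p(-2) = 117
p(-4) - p(-2) = 1701 - 117 = 1584


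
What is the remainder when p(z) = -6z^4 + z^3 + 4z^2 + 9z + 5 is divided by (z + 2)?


By the Remainder Theorem, the remainder equals p(-2):
  -6*(-2)^4 = -96
  1*(-2)^3 = -8
  4*(-2)^2 = 16
  9*(-2)^1 = -18
  constant: 5
Sum: -96 - 8 + 16 - 18 + 5 = -101


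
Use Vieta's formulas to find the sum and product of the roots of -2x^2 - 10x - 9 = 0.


For ax^2+bx+c=0: sum = -b/a, product = c/a.
a=-2, b=-10, c=-9
Sum = -(-10)/-2 = -5
Product = (-9)/-2 = 9/2


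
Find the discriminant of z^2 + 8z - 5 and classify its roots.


D = b^2 - 4ac = (8)^2 - 4(1)(-5) = 64 + 20 = 84
Since D > 0: two distinct irrational roots


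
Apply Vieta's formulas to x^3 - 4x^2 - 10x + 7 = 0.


Monic cubic x^3+bx^2+cx+d=0: sum=-b, pairwise sum=c, product=-d.
b=-4, c=-10, d=7
r1+r2+r3 = 4
r1r2+r1r3+r2r3 = -10
r1r2r3 = -7


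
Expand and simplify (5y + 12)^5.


Expand (5y + 12)^5 by repeated multiplication:
  (5y + 12)^2 = 25y^2 + 120y + 144
  (5y + 12)^3 = 125y^3 + 900y^2 + 2160y + 1728
  (5y + 12)^4 = 625y^4 + 6000y^3 + 21600y^2 + 34560y + 20736
= 3125y^5 + 37500y^4 + 180000y^3 + 432000y^2 + 518400y + 248832


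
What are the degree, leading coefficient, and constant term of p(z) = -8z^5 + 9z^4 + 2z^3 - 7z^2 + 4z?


Highest power of z is 5, with coefficient -8. Constant term is 0.
Degree = 5, leading coefficient = -8, constant term = 0


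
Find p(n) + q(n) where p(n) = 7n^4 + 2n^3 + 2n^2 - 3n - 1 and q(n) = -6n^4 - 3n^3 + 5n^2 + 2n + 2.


Align terms by degree and add:
  7n^4 + 2n^3 + 2n^2 - 3n - 1
  -6n^4 - 3n^3 + 5n^2 + 2n + 2
= n^4 - n^3 + 7n^2 - n + 1


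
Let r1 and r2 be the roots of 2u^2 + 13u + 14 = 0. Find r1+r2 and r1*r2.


For au^2+bu+c=0: sum = -b/a, product = c/a.
a=2, b=13, c=14
Sum = -(13)/2 = -13/2
Product = (14)/2 = 7


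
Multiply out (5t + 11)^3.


Expand (5t + 11)^3 by repeated multiplication:
  (5t + 11)^2 = 25t^2 + 110t + 121
= 125t^3 + 825t^2 + 1815t + 1331


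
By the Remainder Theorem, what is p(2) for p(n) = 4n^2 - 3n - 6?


By the Remainder Theorem, the remainder equals p(2):
  4*(2)^2 = 16
  -3*(2)^1 = -6
  constant: -6
Sum: 16 - 6 - 6 = 4


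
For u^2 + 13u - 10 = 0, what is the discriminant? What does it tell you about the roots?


D = b^2 - 4ac = (13)^2 - 4(1)(-10) = 169 + 40 = 209
Since D > 0: two distinct irrational roots


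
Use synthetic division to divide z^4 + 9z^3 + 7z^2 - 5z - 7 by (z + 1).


Synthetic division with c = -1. Coefficients: 1, 9, 7, -5, -7
Bring down 1.
  1 * -1 = -1; -1 + 9 = 8
  8 * -1 = -8; -8 + 7 = -1
  -1 * -1 = 1; 1 - 5 = -4
  -4 * -1 = 4; 4 - 7 = -3
Quotient: z^3 + 8z^2 - z - 4, Remainder: -3


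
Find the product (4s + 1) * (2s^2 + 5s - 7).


Distribute each term of the first polynomial:
  (4s)(2s^2 + 5s - 7) = 8s^3 + 20s^2 - 28s
  (1)(2s^2 + 5s - 7) = 2s^2 + 5s - 7
Sum: 8s^3 + 22s^2 - 23s - 7


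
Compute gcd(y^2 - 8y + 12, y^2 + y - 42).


Factor each:
  y^2 - 8y + 12 = (y - 6)(y - 2)
  y^2 + y - 42 = (y - 6)(y + 7)
Common monic factor: y - 6


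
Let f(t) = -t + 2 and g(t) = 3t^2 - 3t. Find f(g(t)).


Substitute g(t) into f:
f(g(t)) = -1*(3t^2 - 3t) + 2
Expand and combine: -3t^2 + 3t + 2


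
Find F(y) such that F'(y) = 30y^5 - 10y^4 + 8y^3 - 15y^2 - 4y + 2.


Reverse power rule on each term:
  ∫ 30y^5 dy = 5y^6
  ∫ -10y^4 dy = -2y^5
  ∫ 8y^3 dy = 2y^4
  ∫ -15y^2 dy = -5y^3
  ∫ -4y dy = -2y^2
  ∫ 2 dy = 2y
F(y) = 5y^6 - 2y^5 + 2y^4 - 5y^3 - 2y^2 + 2y + C


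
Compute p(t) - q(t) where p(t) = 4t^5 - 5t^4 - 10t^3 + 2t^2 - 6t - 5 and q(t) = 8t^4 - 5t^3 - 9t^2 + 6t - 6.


Distribute the minus sign:
  (4t^5 - 5t^4 - 10t^3 + 2t^2 - 6t - 5)
- (8t^4 - 5t^3 - 9t^2 + 6t - 6)
Negate second polynomial: -8t^4 + 5t^3 + 9t^2 - 6t + 6
Add: 4t^5 - 13t^4 - 5t^3 + 11t^2 - 12t + 1


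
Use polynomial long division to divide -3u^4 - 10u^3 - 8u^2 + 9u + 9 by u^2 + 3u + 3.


(-3u^4 - 10u^3 - 8u^2 + 9u + 9) / (u^2 + 3u + 3)
Step 1: -3u^2 * (u^2 + 3u + 3) = -3u^4 - 9u^3 - 9u^2; subtract.
Step 2: -u * (u^2 + 3u + 3) = -u^3 - 3u^2 - 3u; subtract.
Step 3: 4 * (u^2 + 3u + 3) = 4u^2 + 12u + 12; subtract.
Quotient: -3u^2 - u + 4, Remainder: -3


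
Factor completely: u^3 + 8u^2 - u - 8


Try integer roots (divisors of -8). u=-8: p(-8)=0.
Divide out (u + 8): quotient is u^2 - 1.
Factor the quadratic: (u + 1)(u - 1)
Result: (u + 8)(u + 1)(u - 1)


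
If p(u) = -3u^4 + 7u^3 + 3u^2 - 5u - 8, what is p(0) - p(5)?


p(0) = -8
p(5) = -958
p(0) - p(5) = -8 + 958 = 950


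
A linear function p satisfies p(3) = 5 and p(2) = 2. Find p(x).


p(x) = mx + b. Using p(3)=5, p(2)=2:
m = (5 - 2)/(3 - 2) = 3/1 = 3
b = 5 - m*(3) = 5 - 9 = -4
p(x) = 3x - 4


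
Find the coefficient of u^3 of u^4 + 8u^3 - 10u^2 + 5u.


Read off the coefficient of u^3: 8


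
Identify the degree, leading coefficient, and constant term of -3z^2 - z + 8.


Highest power of z is 2, with coefficient -3. Constant term is 8.
Degree = 2, leading coefficient = -3, constant term = 8


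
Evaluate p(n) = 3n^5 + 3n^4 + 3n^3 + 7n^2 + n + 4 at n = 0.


Using direct substitution:
  3 * (0)^5 = 0
  3 * (0)^4 = 0
  3 * (0)^3 = 0
  7 * (0)^2 = 0
  1 * (0)^1 = 0
  constant: 4
Sum = 0 + 0 + 0 + 0 + 0 + 4 = 4


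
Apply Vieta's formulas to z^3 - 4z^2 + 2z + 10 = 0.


Monic cubic z^3+bz^2+cz+d=0: sum=-b, pairwise sum=c, product=-d.
b=-4, c=2, d=10
r1+r2+r3 = 4
r1r2+r1r3+r2r3 = 2
r1r2r3 = -10


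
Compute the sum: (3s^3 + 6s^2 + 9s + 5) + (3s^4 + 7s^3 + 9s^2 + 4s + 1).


Align terms by degree and add:
  3s^3 + 6s^2 + 9s + 5
+ 3s^4 + 7s^3 + 9s^2 + 4s + 1
= 3s^4 + 10s^3 + 15s^2 + 13s + 6


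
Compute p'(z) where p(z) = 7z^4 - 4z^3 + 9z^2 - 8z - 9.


Apply the power rule term by term:
  d/dz(7z^4) = 28z^3
  d/dz(-4z^3) = -12z^2
  d/dz(9z^2) = 18z
  d/dz(-8z) = -8
  d/dz(-9) = 0
p'(z) = 28z^3 - 12z^2 + 18z - 8


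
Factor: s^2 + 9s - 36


Roots satisfy r1 + r2 = -b/a = -9 and r1*r2 = c/a = -36.
So r1 = 3, r2 = -12.
s^2 + 9s - 36 = (s - r1)(s - r2) = (s - 3)(s + 12)


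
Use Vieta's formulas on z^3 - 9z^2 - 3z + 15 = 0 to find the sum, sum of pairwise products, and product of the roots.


Monic cubic z^3+bz^2+cz+d=0: sum=-b, pairwise sum=c, product=-d.
b=-9, c=-3, d=15
r1+r2+r3 = 9
r1r2+r1r3+r2r3 = -3
r1r2r3 = -15


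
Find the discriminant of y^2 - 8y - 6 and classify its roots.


D = b^2 - 4ac = (-8)^2 - 4(1)(-6) = 64 + 24 = 88
Since D > 0: two distinct irrational roots


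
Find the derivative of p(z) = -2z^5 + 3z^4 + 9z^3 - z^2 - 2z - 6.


Apply the power rule term by term:
  d/dz(-2z^5) = -10z^4
  d/dz(3z^4) = 12z^3
  d/dz(9z^3) = 27z^2
  d/dz(-z^2) = -2z
  d/dz(-2z) = -2
  d/dz(-6) = 0
p'(z) = -10z^4 + 12z^3 + 27z^2 - 2z - 2


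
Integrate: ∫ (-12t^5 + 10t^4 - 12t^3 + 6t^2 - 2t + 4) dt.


Reverse power rule on each term:
  ∫ -12t^5 dt = -2t^6
  ∫ 10t^4 dt = 2t^5
  ∫ -12t^3 dt = -3t^4
  ∫ 6t^2 dt = 2t^3
  ∫ -2t dt = -t^2
  ∫ 4 dt = 4t
F(t) = -2t^6 + 2t^5 - 3t^4 + 2t^3 - t^2 + 4t + C


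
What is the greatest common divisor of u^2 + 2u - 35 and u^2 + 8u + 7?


Factor each:
  u^2 + 2u - 35 = (u + 7)(u - 5)
  u^2 + 8u + 7 = (u + 7)(u + 1)
Common monic factor: u + 7


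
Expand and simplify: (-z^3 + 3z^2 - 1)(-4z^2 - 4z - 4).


Distribute each term of the first polynomial:
  (-z^3)(-4z^2 - 4z - 4) = 4z^5 + 4z^4 + 4z^3
  (3z^2)(-4z^2 - 4z - 4) = -12z^4 - 12z^3 - 12z^2
  (-1)(-4z^2 - 4z - 4) = 4z^2 + 4z + 4
Sum: 4z^5 - 8z^4 - 8z^3 - 8z^2 + 4z + 4


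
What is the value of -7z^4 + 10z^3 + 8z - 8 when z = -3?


Using direct substitution:
  -7 * (-3)^4 = -567
  10 * (-3)^3 = -270
  0 * (-3)^2 = 0
  8 * (-3)^1 = -24
  constant: -8
Sum = -567 - 270 + 0 - 24 - 8 = -869


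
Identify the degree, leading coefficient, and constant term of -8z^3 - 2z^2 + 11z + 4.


Highest power of z is 3, with coefficient -8. Constant term is 4.
Degree = 3, leading coefficient = -8, constant term = 4


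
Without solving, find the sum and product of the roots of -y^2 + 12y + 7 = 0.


For ay^2+by+c=0: sum = -b/a, product = c/a.
a=-1, b=12, c=7
Sum = -(12)/-1 = 12
Product = (7)/-1 = -7


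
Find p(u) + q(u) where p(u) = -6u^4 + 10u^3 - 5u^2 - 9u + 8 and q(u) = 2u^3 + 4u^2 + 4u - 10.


Align terms by degree and add:
  -6u^4 + 10u^3 - 5u^2 - 9u + 8
+ 2u^3 + 4u^2 + 4u - 10
= -6u^4 + 12u^3 - u^2 - 5u - 2


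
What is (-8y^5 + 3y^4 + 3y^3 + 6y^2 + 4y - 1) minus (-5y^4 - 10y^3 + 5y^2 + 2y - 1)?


Distribute the minus sign:
  (-8y^5 + 3y^4 + 3y^3 + 6y^2 + 4y - 1)
- (-5y^4 - 10y^3 + 5y^2 + 2y - 1)
Negate second polynomial: 5y^4 + 10y^3 - 5y^2 - 2y + 1
Add: -8y^5 + 8y^4 + 13y^3 + y^2 + 2y


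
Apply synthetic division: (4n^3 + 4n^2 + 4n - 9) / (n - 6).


Synthetic division with c = 6. Coefficients: 4, 4, 4, -9
Bring down 4.
  4 * 6 = 24; 24 + 4 = 28
  28 * 6 = 168; 168 + 4 = 172
  172 * 6 = 1032; 1032 - 9 = 1023
Quotient: 4n^2 + 28n + 172, Remainder: 1023


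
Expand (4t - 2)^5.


Expand (4t - 2)^5 by repeated multiplication:
  (4t - 2)^2 = 16t^2 - 16t + 4
  (4t - 2)^3 = 64t^3 - 96t^2 + 48t - 8
  (4t - 2)^4 = 256t^4 - 512t^3 + 384t^2 - 128t + 16
= 1024t^5 - 2560t^4 + 2560t^3 - 1280t^2 + 320t - 32


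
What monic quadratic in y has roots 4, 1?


p(y) = (y - 4)(y - 1)
Expand: y^2 - 5y + 4


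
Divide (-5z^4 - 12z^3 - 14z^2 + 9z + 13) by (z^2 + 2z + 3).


(-5z^4 - 12z^3 - 14z^2 + 9z + 13) / (z^2 + 2z + 3)
Step 1: -5z^2 * (z^2 + 2z + 3) = -5z^4 - 10z^3 - 15z^2; subtract.
Step 2: -2z * (z^2 + 2z + 3) = -2z^3 - 4z^2 - 6z; subtract.
Step 3: 5 * (z^2 + 2z + 3) = 5z^2 + 10z + 15; subtract.
Quotient: -5z^2 - 2z + 5, Remainder: 5z - 2


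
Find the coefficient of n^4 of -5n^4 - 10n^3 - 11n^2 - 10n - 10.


Read off the coefficient of n^4: -5


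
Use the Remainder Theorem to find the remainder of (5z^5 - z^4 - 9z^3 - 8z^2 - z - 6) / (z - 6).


By the Remainder Theorem, the remainder equals p(6):
  5*(6)^5 = 38880
  -1*(6)^4 = -1296
  -9*(6)^3 = -1944
  -8*(6)^2 = -288
  -1*(6)^1 = -6
  constant: -6
Sum: 38880 - 1296 - 1944 - 288 - 6 - 6 = 35340


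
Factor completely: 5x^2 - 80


Roots satisfy r1 + r2 = -b/a = 0 and r1*r2 = c/a = -16.
So r1 = -4, r2 = 4.
5x^2 - 80 = 5(x - r1)(x - r2) = 5(x + 4)(x - 4)


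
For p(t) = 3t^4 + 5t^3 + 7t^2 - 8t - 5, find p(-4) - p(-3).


p(-4) = 587
p(-3) = 190
p(-4) - p(-3) = 587 - 190 = 397


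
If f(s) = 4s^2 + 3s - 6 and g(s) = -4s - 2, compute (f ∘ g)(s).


Substitute g(s) into f:
f(g(s)) = 4*(-4s - 2)^2 + 3*(-4s - 2) + (-6)
(-4s - 2)^2 = 16s^2 + 16s + 4
Expand and combine: 64s^2 + 52s + 4


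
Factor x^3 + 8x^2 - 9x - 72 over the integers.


Try integer roots (divisors of -72). x=-8: p(-8)=0.
Divide out (x + 8): quotient is x^2 - 9.
Factor the quadratic: (x - 3)(x + 3)
Result: (x + 8)(x - 3)(x + 3)


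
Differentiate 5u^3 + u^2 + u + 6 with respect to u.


Apply the power rule term by term:
  d/du(5u^3) = 15u^2
  d/du(u^2) = 2u
  d/du(u) = 1
  d/du(6) = 0
p'(u) = 15u^2 + 2u + 1


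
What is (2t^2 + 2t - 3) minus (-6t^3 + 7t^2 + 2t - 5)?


Distribute the minus sign:
  (2t^2 + 2t - 3)
- (-6t^3 + 7t^2 + 2t - 5)
Negate second polynomial: 6t^3 - 7t^2 - 2t + 5
Add: 6t^3 - 5t^2 + 2


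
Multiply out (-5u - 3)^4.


Expand (-5u - 3)^4 by repeated multiplication:
  (-5u - 3)^2 = 25u^2 + 30u + 9
  (-5u - 3)^3 = -125u^3 - 225u^2 - 135u - 27
= 625u^4 + 1500u^3 + 1350u^2 + 540u + 81


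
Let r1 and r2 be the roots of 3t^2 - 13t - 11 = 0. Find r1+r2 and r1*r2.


For at^2+bt+c=0: sum = -b/a, product = c/a.
a=3, b=-13, c=-11
Sum = -(-13)/3 = 13/3
Product = (-11)/3 = -11/3


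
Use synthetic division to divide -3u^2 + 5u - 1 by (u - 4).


Synthetic division with c = 4. Coefficients: -3, 5, -1
Bring down -3.
  -3 * 4 = -12; -12 + 5 = -7
  -7 * 4 = -28; -28 - 1 = -29
Quotient: -3u - 7, Remainder: -29


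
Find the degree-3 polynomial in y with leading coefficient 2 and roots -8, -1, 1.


p(y) = 2(y + 8)(y + 1)(y - 1)
Expand: 2y^3 + 16y^2 - 2y - 16


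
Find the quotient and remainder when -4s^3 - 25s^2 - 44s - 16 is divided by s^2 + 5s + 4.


(-4s^3 - 25s^2 - 44s - 16) / (s^2 + 5s + 4)
Step 1: -4s * (s^2 + 5s + 4) = -4s^3 - 20s^2 - 16s; subtract.
Step 2: -5 * (s^2 + 5s + 4) = -5s^2 - 25s - 20; subtract.
Quotient: -4s - 5, Remainder: -3s + 4


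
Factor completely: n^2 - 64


Roots satisfy r1 + r2 = -b/a = 0 and r1*r2 = c/a = -64.
So r1 = -8, r2 = 8.
n^2 - 64 = (n - r1)(n - r2) = (n + 8)(n - 8)


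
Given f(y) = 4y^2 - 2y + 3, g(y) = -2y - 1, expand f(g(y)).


Substitute g(y) into f:
f(g(y)) = 4*(-2y - 1)^2 + (-2)*(-2y - 1) + 3
(-2y - 1)^2 = 4y^2 + 4y + 1
Expand and combine: 16y^2 + 20y + 9


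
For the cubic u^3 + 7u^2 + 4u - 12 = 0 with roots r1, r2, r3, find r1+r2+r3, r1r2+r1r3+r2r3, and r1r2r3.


Monic cubic u^3+bu^2+cu+d=0: sum=-b, pairwise sum=c, product=-d.
b=7, c=4, d=-12
r1+r2+r3 = -7
r1r2+r1r3+r2r3 = 4
r1r2r3 = 12


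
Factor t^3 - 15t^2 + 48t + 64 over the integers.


Try integer roots (divisors of 64). t=-1: p(-1)=0.
Divide out (t + 1): quotient is t^2 - 16t + 64.
Factor the quadratic: (t - 8)(t - 8)
Result: (t + 1)(t - 8)(t - 8)


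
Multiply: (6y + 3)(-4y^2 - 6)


Distribute each term of the first polynomial:
  (6y)(-4y^2 - 6) = -24y^3 - 36y
  (3)(-4y^2 - 6) = -12y^2 - 18
Sum: -24y^3 - 12y^2 - 36y - 18


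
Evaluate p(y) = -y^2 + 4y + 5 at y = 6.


Using direct substitution:
  -1 * (6)^2 = -36
  4 * (6)^1 = 24
  constant: 5
Sum = -36 + 24 + 5 = -7


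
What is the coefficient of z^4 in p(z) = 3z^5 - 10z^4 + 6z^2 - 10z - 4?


Read off the coefficient of z^4: -10


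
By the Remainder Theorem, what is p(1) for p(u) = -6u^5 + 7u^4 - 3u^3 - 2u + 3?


By the Remainder Theorem, the remainder equals p(1):
  -6*(1)^5 = -6
  7*(1)^4 = 7
  -3*(1)^3 = -3
  0*(1)^2 = 0
  -2*(1)^1 = -2
  constant: 3
Sum: -6 + 7 - 3 + 0 - 2 + 3 = -1


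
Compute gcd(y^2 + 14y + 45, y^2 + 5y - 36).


Factor each:
  y^2 + 14y + 45 = (y + 9)(y + 5)
  y^2 + 5y - 36 = (y + 9)(y - 4)
Common monic factor: y + 9


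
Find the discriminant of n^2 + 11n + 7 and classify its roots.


D = b^2 - 4ac = (11)^2 - 4(1)(7) = 121 - 28 = 93
Since D > 0: two distinct irrational roots


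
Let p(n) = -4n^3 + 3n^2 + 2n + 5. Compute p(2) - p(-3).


p(2) = -11
p(-3) = 134
p(2) - p(-3) = -11 - 134 = -145


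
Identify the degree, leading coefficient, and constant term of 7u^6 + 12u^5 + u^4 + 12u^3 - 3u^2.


Highest power of u is 6, with coefficient 7. Constant term is 0.
Degree = 6, leading coefficient = 7, constant term = 0


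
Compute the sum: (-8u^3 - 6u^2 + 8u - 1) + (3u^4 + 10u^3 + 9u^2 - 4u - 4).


Align terms by degree and add:
  -8u^3 - 6u^2 + 8u - 1
+ 3u^4 + 10u^3 + 9u^2 - 4u - 4
= 3u^4 + 2u^3 + 3u^2 + 4u - 5


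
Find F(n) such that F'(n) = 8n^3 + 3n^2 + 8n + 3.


Reverse power rule on each term:
  ∫ 8n^3 dn = 2n^4
  ∫ 3n^2 dn = n^3
  ∫ 8n dn = 4n^2
  ∫ 3 dn = 3n
F(n) = 2n^4 + n^3 + 4n^2 + 3n + C


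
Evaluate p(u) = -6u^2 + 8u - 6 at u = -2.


Using direct substitution:
  -6 * (-2)^2 = -24
  8 * (-2)^1 = -16
  constant: -6
Sum = -24 - 16 - 6 = -46


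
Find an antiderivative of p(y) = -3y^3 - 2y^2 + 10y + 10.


Reverse power rule on each term:
  ∫ -3y^3 dy = -(3/4)y^4
  ∫ -2y^2 dy = -(2/3)y^3
  ∫ 10y dy = 5y^2
  ∫ 10 dy = 10y
F(y) = -(3/4)y^4 - (2/3)y^3 + 5y^2 + 10y + C


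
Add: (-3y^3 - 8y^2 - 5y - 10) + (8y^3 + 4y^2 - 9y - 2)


Align terms by degree and add:
  -3y^3 - 8y^2 - 5y - 10
+ 8y^3 + 4y^2 - 9y - 2
= 5y^3 - 4y^2 - 14y - 12


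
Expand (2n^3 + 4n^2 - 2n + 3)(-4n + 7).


Distribute each term of the first polynomial:
  (2n^3)(-4n + 7) = -8n^4 + 14n^3
  (4n^2)(-4n + 7) = -16n^3 + 28n^2
  (-2n)(-4n + 7) = 8n^2 - 14n
  (3)(-4n + 7) = -12n + 21
Sum: -8n^4 - 2n^3 + 36n^2 - 26n + 21


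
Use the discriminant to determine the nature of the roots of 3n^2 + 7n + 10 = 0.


D = b^2 - 4ac = (7)^2 - 4(3)(10) = 49 - 120 = -71
Since D < 0: two complex conjugate roots (no real roots)


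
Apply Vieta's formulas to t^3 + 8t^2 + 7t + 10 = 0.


Monic cubic t^3+bt^2+ct+d=0: sum=-b, pairwise sum=c, product=-d.
b=8, c=7, d=10
r1+r2+r3 = -8
r1r2+r1r3+r2r3 = 7
r1r2r3 = -10


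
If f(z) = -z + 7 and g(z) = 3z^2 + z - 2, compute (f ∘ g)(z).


Substitute g(z) into f:
f(g(z)) = -1*(3z^2 + z - 2) + 7
Expand and combine: -3z^2 - z + 9


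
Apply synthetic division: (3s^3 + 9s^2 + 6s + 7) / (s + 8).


Synthetic division with c = -8. Coefficients: 3, 9, 6, 7
Bring down 3.
  3 * -8 = -24; -24 + 9 = -15
  -15 * -8 = 120; 120 + 6 = 126
  126 * -8 = -1008; -1008 + 7 = -1001
Quotient: 3s^2 - 15s + 126, Remainder: -1001


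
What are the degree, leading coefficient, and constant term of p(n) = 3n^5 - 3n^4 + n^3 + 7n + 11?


Highest power of n is 5, with coefficient 3. Constant term is 11.
Degree = 5, leading coefficient = 3, constant term = 11


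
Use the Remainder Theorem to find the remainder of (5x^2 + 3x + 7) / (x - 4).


By the Remainder Theorem, the remainder equals p(4):
  5*(4)^2 = 80
  3*(4)^1 = 12
  constant: 7
Sum: 80 + 12 + 7 = 99


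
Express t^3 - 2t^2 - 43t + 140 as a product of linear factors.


Try integer roots (divisors of 140). t=4: p(4)=0.
Divide out (t - 4): quotient is t^2 + 2t - 35.
Factor the quadratic: (t - 5)(t + 7)
Result: (t - 4)(t - 5)(t + 7)


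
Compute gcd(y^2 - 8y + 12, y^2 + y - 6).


Factor each:
  y^2 - 8y + 12 = (y - 2)(y - 6)
  y^2 + y - 6 = (y - 2)(y + 3)
Common monic factor: y - 2


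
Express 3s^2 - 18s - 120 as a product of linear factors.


Roots satisfy r1 + r2 = -b/a = 6 and r1*r2 = c/a = -40.
So r1 = -4, r2 = 10.
3s^2 - 18s - 120 = 3(s - r1)(s - r2) = 3(s + 4)(s - 10)


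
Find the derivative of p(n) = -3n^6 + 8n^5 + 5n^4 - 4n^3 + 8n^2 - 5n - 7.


Apply the power rule term by term:
  d/dn(-3n^6) = -18n^5
  d/dn(8n^5) = 40n^4
  d/dn(5n^4) = 20n^3
  d/dn(-4n^3) = -12n^2
  d/dn(8n^2) = 16n
  d/dn(-5n) = -5
  d/dn(-7) = 0
p'(n) = -18n^5 + 40n^4 + 20n^3 - 12n^2 + 16n - 5


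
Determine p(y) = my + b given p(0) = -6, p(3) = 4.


p(y) = my + b. Using p(0)=-6, p(3)=4:
m = (-6 - 4)/(0 - 3) = -10/-3 = 10/3
b = -6 - m*(0) = -6 = -6
p(y) = (10/3)y - 6


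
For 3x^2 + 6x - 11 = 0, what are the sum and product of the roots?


For ax^2+bx+c=0: sum = -b/a, product = c/a.
a=3, b=6, c=-11
Sum = -(6)/3 = -2
Product = (-11)/3 = -11/3


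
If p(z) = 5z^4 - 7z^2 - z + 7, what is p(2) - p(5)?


p(2) = 57
p(5) = 2952
p(2) - p(5) = 57 - 2952 = -2895


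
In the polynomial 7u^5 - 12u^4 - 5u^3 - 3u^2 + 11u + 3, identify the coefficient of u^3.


Read off the coefficient of u^3: -5


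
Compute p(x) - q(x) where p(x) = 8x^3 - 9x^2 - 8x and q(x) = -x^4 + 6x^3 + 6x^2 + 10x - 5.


Distribute the minus sign:
  (8x^3 - 9x^2 - 8x)
- (-x^4 + 6x^3 + 6x^2 + 10x - 5)
Negate second polynomial: x^4 - 6x^3 - 6x^2 - 10x + 5
Add: x^4 + 2x^3 - 15x^2 - 18x + 5


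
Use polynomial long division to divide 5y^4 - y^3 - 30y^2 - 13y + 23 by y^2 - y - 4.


(5y^4 - y^3 - 30y^2 - 13y + 23) / (y^2 - y - 4)
Step 1: 5y^2 * (y^2 - y - 4) = 5y^4 - 5y^3 - 20y^2; subtract.
Step 2: 4y * (y^2 - y - 4) = 4y^3 - 4y^2 - 16y; subtract.
Step 3: -6 * (y^2 - y - 4) = -6y^2 + 6y + 24; subtract.
Quotient: 5y^2 + 4y - 6, Remainder: -3y - 1


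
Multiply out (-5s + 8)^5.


Expand (-5s + 8)^5 by repeated multiplication:
  (-5s + 8)^2 = 25s^2 - 80s + 64
  (-5s + 8)^3 = -125s^3 + 600s^2 - 960s + 512
  (-5s + 8)^4 = 625s^4 - 4000s^3 + 9600s^2 - 10240s + 4096
= -3125s^5 + 25000s^4 - 80000s^3 + 128000s^2 - 102400s + 32768


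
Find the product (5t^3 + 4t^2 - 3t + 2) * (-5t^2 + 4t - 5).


Distribute each term of the first polynomial:
  (5t^3)(-5t^2 + 4t - 5) = -25t^5 + 20t^4 - 25t^3
  (4t^2)(-5t^2 + 4t - 5) = -20t^4 + 16t^3 - 20t^2
  (-3t)(-5t^2 + 4t - 5) = 15t^3 - 12t^2 + 15t
  (2)(-5t^2 + 4t - 5) = -10t^2 + 8t - 10
Sum: -25t^5 + 6t^3 - 42t^2 + 23t - 10


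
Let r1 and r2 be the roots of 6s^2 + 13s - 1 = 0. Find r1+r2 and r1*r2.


For as^2+bs+c=0: sum = -b/a, product = c/a.
a=6, b=13, c=-1
Sum = -(13)/6 = -13/6
Product = (-1)/6 = -1/6


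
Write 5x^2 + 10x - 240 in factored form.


Roots satisfy r1 + r2 = -b/a = -2 and r1*r2 = c/a = -48.
So r1 = 6, r2 = -8.
5x^2 + 10x - 240 = 5(x - r1)(x - r2) = 5(x - 6)(x + 8)


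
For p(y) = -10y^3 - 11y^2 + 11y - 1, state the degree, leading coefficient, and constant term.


Highest power of y is 3, with coefficient -10. Constant term is -1.
Degree = 3, leading coefficient = -10, constant term = -1


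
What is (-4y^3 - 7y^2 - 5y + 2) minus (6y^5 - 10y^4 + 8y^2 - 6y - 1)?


Distribute the minus sign:
  (-4y^3 - 7y^2 - 5y + 2)
- (6y^5 - 10y^4 + 8y^2 - 6y - 1)
Negate second polynomial: -6y^5 + 10y^4 - 8y^2 + 6y + 1
Add: -6y^5 + 10y^4 - 4y^3 - 15y^2 + y + 3


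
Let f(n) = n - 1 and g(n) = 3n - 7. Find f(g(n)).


Substitute g(n) into f:
f(g(n)) = 1*(3n - 7) + (-1)
Expand and combine: 3n - 8


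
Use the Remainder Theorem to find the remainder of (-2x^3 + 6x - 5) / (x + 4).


By the Remainder Theorem, the remainder equals p(-4):
  -2*(-4)^3 = 128
  0*(-4)^2 = 0
  6*(-4)^1 = -24
  constant: -5
Sum: 128 + 0 - 24 - 5 = 99


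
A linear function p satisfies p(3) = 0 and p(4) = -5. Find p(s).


p(s) = ms + b. Using p(3)=0, p(4)=-5:
m = (0 + 5)/(3 - 4) = 5/-1 = -5
b = 0 - m*(3) = 0 + 15 = 15
p(s) = -5s + 15


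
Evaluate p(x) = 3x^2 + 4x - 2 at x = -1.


Using direct substitution:
  3 * (-1)^2 = 3
  4 * (-1)^1 = -4
  constant: -2
Sum = 3 - 4 - 2 = -3


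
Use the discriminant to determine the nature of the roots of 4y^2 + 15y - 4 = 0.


D = b^2 - 4ac = (15)^2 - 4(4)(-4) = 225 + 64 = 289
Since D > 0: two distinct rational roots


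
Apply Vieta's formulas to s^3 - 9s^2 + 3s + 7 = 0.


Monic cubic s^3+bs^2+cs+d=0: sum=-b, pairwise sum=c, product=-d.
b=-9, c=3, d=7
r1+r2+r3 = 9
r1r2+r1r3+r2r3 = 3
r1r2r3 = -7


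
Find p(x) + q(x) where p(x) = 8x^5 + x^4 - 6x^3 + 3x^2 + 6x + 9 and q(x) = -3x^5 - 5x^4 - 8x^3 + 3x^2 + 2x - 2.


Align terms by degree and add:
  8x^5 + x^4 - 6x^3 + 3x^2 + 6x + 9
  -3x^5 - 5x^4 - 8x^3 + 3x^2 + 2x - 2
= 5x^5 - 4x^4 - 14x^3 + 6x^2 + 8x + 7


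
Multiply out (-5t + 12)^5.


Expand (-5t + 12)^5 by repeated multiplication:
  (-5t + 12)^2 = 25t^2 - 120t + 144
  (-5t + 12)^3 = -125t^3 + 900t^2 - 2160t + 1728
  (-5t + 12)^4 = 625t^4 - 6000t^3 + 21600t^2 - 34560t + 20736
= -3125t^5 + 37500t^4 - 180000t^3 + 432000t^2 - 518400t + 248832


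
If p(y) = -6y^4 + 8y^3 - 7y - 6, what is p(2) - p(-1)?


p(2) = -52
p(-1) = -13
p(2) - p(-1) = -52 + 13 = -39


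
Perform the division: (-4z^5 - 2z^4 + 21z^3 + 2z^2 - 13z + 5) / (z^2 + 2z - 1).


(-4z^5 - 2z^4 + 21z^3 + 2z^2 - 13z + 5) / (z^2 + 2z - 1)
Step 1: -4z^3 * (z^2 + 2z - 1) = -4z^5 - 8z^4 + 4z^3; subtract.
Step 2: 6z^2 * (z^2 + 2z - 1) = 6z^4 + 12z^3 - 6z^2; subtract.
Step 3: 5z * (z^2 + 2z - 1) = 5z^3 + 10z^2 - 5z; subtract.
Step 4: -2 * (z^2 + 2z - 1) = -2z^2 - 4z + 2; subtract.
Quotient: -4z^3 + 6z^2 + 5z - 2, Remainder: -4z + 3


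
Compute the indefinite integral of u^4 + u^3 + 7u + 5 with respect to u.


Reverse power rule on each term:
  ∫ u^4 du = (1/5)u^5
  ∫ u^3 du = (1/4)u^4
  ∫ 7u du = (7/2)u^2
  ∫ 5 du = 5u
F(u) = (1/5)u^5 + (1/4)u^4 + (7/2)u^2 + 5u + C


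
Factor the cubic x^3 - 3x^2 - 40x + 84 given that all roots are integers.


Try integer roots (divisors of 84). x=-6: p(-6)=0.
Divide out (x + 6): quotient is x^2 - 9x + 14.
Factor the quadratic: (x - 2)(x - 7)
Result: (x + 6)(x - 2)(x - 7)


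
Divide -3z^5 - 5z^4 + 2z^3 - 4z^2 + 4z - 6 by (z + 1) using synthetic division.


Synthetic division with c = -1. Coefficients: -3, -5, 2, -4, 4, -6
Bring down -3.
  -3 * -1 = 3; 3 - 5 = -2
  -2 * -1 = 2; 2 + 2 = 4
  4 * -1 = -4; -4 - 4 = -8
  -8 * -1 = 8; 8 + 4 = 12
  12 * -1 = -12; -12 - 6 = -18
Quotient: -3z^4 - 2z^3 + 4z^2 - 8z + 12, Remainder: -18


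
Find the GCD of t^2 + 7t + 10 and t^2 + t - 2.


Factor each:
  t^2 + 7t + 10 = (t + 2)(t + 5)
  t^2 + t - 2 = (t + 2)(t - 1)
Common monic factor: t + 2


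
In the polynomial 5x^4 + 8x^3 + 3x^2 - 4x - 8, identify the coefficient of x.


Read off the coefficient of x: -4


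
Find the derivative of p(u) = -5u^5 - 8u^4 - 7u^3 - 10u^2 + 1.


Apply the power rule term by term:
  d/du(-5u^5) = -25u^4
  d/du(-8u^4) = -32u^3
  d/du(-7u^3) = -21u^2
  d/du(-10u^2) = -20u
  d/du(1) = 0
p'(u) = -25u^4 - 32u^3 - 21u^2 - 20u


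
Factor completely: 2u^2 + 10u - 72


Roots satisfy r1 + r2 = -b/a = -5 and r1*r2 = c/a = -36.
So r1 = 4, r2 = -9.
2u^2 + 10u - 72 = 2(u - r1)(u - r2) = 2(u - 4)(u + 9)


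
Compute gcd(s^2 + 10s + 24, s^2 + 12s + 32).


Factor each:
  s^2 + 10s + 24 = (s + 4)(s + 6)
  s^2 + 12s + 32 = (s + 4)(s + 8)
Common monic factor: s + 4


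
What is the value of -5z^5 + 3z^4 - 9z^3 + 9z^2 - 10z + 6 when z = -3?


Using direct substitution:
  -5 * (-3)^5 = 1215
  3 * (-3)^4 = 243
  -9 * (-3)^3 = 243
  9 * (-3)^2 = 81
  -10 * (-3)^1 = 30
  constant: 6
Sum = 1215 + 243 + 243 + 81 + 30 + 6 = 1818


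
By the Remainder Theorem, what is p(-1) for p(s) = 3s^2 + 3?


By the Remainder Theorem, the remainder equals p(-1):
  3*(-1)^2 = 3
  0*(-1)^1 = 0
  constant: 3
Sum: 3 + 0 + 3 = 6


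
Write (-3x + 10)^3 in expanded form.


Expand (-3x + 10)^3 by repeated multiplication:
  (-3x + 10)^2 = 9x^2 - 60x + 100
= -27x^3 + 270x^2 - 900x + 1000


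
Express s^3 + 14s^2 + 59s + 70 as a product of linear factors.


Try integer roots (divisors of 70). s=-5: p(-5)=0.
Divide out (s + 5): quotient is s^2 + 9s + 14.
Factor the quadratic: (s + 7)(s + 2)
Result: (s + 5)(s + 7)(s + 2)


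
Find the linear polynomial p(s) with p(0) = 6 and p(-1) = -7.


p(s) = ms + b. Using p(0)=6, p(-1)=-7:
m = (6 + 7)/(0 + 1) = 13/1 = 13
b = 6 - m*(0) = 6 = 6
p(s) = 13s + 6


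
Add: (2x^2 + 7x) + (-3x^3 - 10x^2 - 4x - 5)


Align terms by degree and add:
  2x^2 + 7x
  -3x^3 - 10x^2 - 4x - 5
= -3x^3 - 8x^2 + 3x - 5


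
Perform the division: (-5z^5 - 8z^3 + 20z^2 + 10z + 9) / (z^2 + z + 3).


(-5z^5 - 8z^3 + 20z^2 + 10z + 9) / (z^2 + z + 3)
Step 1: -5z^3 * (z^2 + z + 3) = -5z^5 - 5z^4 - 15z^3; subtract.
Step 2: 5z^2 * (z^2 + z + 3) = 5z^4 + 5z^3 + 15z^2; subtract.
Step 3: 2z * (z^2 + z + 3) = 2z^3 + 2z^2 + 6z; subtract.
Step 4: 3 * (z^2 + z + 3) = 3z^2 + 3z + 9; subtract.
Quotient: -5z^3 + 5z^2 + 2z + 3, Remainder: z


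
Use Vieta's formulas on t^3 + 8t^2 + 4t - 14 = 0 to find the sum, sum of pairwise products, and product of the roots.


Monic cubic t^3+bt^2+ct+d=0: sum=-b, pairwise sum=c, product=-d.
b=8, c=4, d=-14
r1+r2+r3 = -8
r1r2+r1r3+r2r3 = 4
r1r2r3 = 14


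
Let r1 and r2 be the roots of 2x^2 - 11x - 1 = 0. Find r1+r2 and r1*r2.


For ax^2+bx+c=0: sum = -b/a, product = c/a.
a=2, b=-11, c=-1
Sum = -(-11)/2 = 11/2
Product = (-1)/2 = -1/2


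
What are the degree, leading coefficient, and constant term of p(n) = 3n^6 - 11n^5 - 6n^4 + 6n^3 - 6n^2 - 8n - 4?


Highest power of n is 6, with coefficient 3. Constant term is -4.
Degree = 6, leading coefficient = 3, constant term = -4


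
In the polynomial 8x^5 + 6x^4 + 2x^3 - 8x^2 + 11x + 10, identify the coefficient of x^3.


Read off the coefficient of x^3: 2


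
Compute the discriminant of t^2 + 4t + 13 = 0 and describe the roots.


D = b^2 - 4ac = (4)^2 - 4(1)(13) = 16 - 52 = -36
Since D < 0: two complex conjugate roots (no real roots)


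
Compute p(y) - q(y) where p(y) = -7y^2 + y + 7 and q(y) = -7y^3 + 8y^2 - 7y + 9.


Distribute the minus sign:
  (-7y^2 + y + 7)
- (-7y^3 + 8y^2 - 7y + 9)
Negate second polynomial: 7y^3 - 8y^2 + 7y - 9
Add: 7y^3 - 15y^2 + 8y - 2


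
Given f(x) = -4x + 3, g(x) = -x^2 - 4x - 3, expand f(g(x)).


Substitute g(x) into f:
f(g(x)) = -4*(-x^2 - 4x - 3) + 3
Expand and combine: 4x^2 + 16x + 15


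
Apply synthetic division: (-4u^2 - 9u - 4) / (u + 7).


Synthetic division with c = -7. Coefficients: -4, -9, -4
Bring down -4.
  -4 * -7 = 28; 28 - 9 = 19
  19 * -7 = -133; -133 - 4 = -137
Quotient: -4u + 19, Remainder: -137


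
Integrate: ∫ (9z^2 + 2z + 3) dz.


Reverse power rule on each term:
  ∫ 9z^2 dz = 3z^3
  ∫ 2z dz = z^2
  ∫ 3 dz = 3z
F(z) = 3z^3 + z^2 + 3z + C


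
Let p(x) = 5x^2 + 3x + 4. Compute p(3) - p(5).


p(3) = 58
p(5) = 144
p(3) - p(5) = 58 - 144 = -86


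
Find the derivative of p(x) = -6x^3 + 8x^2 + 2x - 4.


Apply the power rule term by term:
  d/dx(-6x^3) = -18x^2
  d/dx(8x^2) = 16x
  d/dx(2x) = 2
  d/dx(-4) = 0
p'(x) = -18x^2 + 16x + 2
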